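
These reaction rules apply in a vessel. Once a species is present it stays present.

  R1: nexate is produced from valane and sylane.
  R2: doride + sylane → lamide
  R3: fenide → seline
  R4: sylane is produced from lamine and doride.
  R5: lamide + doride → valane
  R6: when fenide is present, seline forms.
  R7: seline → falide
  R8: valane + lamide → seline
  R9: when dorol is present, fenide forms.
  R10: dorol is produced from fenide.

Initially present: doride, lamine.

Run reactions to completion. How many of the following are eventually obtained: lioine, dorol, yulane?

No rule produces lioine, and it is not given.
dorol would need fenide (R10), but fenide never forms.
No rule produces yulane, and it is not given.
None of the 3 are reached.

0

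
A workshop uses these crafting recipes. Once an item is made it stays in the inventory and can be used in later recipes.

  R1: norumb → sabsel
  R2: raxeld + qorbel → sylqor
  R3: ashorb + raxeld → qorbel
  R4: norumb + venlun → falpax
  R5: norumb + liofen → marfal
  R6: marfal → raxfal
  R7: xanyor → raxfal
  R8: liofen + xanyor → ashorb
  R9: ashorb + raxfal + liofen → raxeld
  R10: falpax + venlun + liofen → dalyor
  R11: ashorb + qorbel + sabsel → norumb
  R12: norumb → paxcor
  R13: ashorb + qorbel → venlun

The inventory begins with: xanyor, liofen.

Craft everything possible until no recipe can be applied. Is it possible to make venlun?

Yes

Using R7, xanyor makes raxfal.
liofen + xanyor → ashorb (R8).
Using R9, ashorb, raxfal, and liofen make raxeld.
Using R3, ashorb and raxeld make qorbel.
ashorb + qorbel → venlun (R13).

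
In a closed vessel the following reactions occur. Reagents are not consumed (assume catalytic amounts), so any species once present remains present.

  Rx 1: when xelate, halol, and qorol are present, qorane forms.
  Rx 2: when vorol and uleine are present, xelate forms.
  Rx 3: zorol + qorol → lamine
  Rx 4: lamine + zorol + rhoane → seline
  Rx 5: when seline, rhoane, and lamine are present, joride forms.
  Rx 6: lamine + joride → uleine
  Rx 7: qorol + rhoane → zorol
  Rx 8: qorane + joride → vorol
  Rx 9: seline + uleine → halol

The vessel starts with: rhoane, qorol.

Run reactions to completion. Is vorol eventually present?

vorol would need qorane and joride (Rx 8), but qorane never forms.

No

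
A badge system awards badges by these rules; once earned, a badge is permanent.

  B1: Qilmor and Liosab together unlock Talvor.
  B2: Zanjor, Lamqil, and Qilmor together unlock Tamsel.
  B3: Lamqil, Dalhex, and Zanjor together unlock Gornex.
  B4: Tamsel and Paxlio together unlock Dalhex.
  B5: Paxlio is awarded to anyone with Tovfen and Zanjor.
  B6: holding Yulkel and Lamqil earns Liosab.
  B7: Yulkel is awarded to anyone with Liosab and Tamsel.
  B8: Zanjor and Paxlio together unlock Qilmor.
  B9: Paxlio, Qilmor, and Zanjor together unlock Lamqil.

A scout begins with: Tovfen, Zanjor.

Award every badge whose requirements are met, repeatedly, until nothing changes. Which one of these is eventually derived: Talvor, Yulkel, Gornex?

With Tovfen and Zanjor, Paxlio is earned (B5).
With Zanjor and Paxlio, Qilmor is earned (B8).
With Paxlio, Qilmor, and Zanjor, Lamqil is earned (B9).
With Zanjor, Lamqil, and Qilmor, Tamsel is earned (B2).
With Tamsel and Paxlio, Dalhex is earned (B4).
With Lamqil, Dalhex, and Zanjor, Gornex is earned (B3).
Yulkel would need Liosab and Tamsel (B7), but Liosab is never earned. Talvor would need Qilmor and Liosab (B1), but Liosab is never earned.

Gornex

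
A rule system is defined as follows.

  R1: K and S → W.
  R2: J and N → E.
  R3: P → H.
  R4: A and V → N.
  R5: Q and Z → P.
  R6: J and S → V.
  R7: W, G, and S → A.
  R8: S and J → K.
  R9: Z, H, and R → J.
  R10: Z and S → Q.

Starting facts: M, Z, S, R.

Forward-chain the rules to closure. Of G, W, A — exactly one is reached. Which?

From Z and S, R10 gives Q.
From Q and Z, R5 gives P.
P holds, so H follows (R3).
Z, H, and R hold, so J follows (R9).
S and J hold, so K follows (R8).
K and S hold, so W follows (R1).
No rule produces G, and it is not given. A would need W, G, and S (R7), but G is never established.

W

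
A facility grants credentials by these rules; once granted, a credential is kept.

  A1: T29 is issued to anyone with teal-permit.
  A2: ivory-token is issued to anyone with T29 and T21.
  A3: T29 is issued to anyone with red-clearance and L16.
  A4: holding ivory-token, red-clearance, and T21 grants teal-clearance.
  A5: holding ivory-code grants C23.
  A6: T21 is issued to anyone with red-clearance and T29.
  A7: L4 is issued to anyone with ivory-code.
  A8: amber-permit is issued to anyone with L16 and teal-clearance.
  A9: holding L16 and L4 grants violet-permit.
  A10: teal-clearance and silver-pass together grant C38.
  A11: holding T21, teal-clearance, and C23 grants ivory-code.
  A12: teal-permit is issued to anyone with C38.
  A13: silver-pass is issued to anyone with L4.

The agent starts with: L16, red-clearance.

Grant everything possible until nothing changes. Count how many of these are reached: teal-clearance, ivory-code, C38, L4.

1

Holding red-clearance and L16 grants T29 (A3).
Holding red-clearance and T29 grants T21 (A6).
Holding T29 and T21 grants ivory-token (A2).
Holding ivory-token, red-clearance, and T21 grants teal-clearance (A4).
teal-clearance: reached.
ivory-code would need T21, teal-clearance, and C23 (A11), but C23 is never granted.
C38 would need teal-clearance and silver-pass (A10), but silver-pass is never granted.
L4 would need ivory-code (A7), but ivory-code is never granted.
Reached: teal-clearance — 1 of the 4.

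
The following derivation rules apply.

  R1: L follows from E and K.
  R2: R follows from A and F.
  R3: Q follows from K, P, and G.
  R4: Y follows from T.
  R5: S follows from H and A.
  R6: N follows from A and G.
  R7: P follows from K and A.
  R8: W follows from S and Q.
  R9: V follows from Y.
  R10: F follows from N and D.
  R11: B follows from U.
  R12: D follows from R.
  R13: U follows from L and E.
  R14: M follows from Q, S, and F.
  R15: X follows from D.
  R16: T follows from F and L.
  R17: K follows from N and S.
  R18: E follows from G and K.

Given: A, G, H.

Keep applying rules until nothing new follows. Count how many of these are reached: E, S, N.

From A and G, R6 gives N.
From H and A, R5 gives S.
N and S hold, so K follows (R17).
G and K hold, so E follows (R18).
E: reached.
S: reached.
N: reached.
All 3 are reached.

3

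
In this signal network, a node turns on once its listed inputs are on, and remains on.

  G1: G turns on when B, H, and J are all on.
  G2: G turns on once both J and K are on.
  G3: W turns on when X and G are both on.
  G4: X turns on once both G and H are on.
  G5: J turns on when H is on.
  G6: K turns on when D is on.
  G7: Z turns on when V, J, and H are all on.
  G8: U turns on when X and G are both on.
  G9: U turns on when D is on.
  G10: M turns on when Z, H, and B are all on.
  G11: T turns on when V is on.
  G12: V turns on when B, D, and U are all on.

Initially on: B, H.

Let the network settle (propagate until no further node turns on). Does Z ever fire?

No

Z would need V, J, and H (G7), but V never turns on.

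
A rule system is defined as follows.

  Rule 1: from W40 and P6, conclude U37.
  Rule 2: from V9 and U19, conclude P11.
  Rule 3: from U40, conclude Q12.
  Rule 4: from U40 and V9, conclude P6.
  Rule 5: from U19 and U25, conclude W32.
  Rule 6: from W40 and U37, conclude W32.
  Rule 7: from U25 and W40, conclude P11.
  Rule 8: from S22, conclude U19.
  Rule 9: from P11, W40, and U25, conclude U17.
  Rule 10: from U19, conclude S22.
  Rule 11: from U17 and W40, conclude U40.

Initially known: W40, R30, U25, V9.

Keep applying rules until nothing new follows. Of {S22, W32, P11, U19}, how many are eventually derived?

U25 and W40 hold, so P11 follows (Rule 7).
From P11, W40, and U25, Rule 9 gives U17.
From U17 and W40, Rule 11 gives U40.
From U40 and V9, Rule 4 gives P6.
W40 and P6 hold, so U37 follows (Rule 1).
From W40 and U37, Rule 6 gives W32.
S22 would need U19 (Rule 10), but U19 is never established.
W32: reached.
P11: reached.
U19 would need S22 (Rule 8), but S22 is never established.
Reached: W32 and P11 — 2 of the 4.

2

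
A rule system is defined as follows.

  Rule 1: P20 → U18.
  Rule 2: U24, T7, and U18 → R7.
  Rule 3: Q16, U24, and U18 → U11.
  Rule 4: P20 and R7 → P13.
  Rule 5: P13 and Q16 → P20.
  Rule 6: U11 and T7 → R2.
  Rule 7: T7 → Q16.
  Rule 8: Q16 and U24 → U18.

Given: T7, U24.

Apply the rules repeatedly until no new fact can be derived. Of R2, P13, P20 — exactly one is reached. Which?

R2

T7 holds, so Q16 follows (Rule 7).
From Q16 and U24, Rule 8 gives U18.
From Q16, U24, and U18, Rule 3 gives U11.
U11 and T7 hold, so R2 follows (Rule 6).
P20 would need P13 and Q16 (Rule 5), but P13 is never established. P13 would need P20 and R7 (Rule 4), but P20 is never established.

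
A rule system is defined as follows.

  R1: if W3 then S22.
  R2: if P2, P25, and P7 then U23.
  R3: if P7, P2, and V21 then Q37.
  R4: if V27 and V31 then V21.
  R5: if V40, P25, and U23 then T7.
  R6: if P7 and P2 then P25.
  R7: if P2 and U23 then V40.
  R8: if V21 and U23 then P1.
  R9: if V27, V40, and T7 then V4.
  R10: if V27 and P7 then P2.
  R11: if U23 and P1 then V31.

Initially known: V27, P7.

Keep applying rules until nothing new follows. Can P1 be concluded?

P1 would need V21 and U23 (R8), but V21 is never established.

No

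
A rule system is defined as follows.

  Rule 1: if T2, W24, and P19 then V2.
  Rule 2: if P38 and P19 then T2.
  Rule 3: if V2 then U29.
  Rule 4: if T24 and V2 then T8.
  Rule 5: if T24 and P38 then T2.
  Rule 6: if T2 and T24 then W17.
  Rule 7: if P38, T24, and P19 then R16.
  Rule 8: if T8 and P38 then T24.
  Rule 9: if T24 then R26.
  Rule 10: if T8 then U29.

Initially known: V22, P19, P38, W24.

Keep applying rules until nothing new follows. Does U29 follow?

Yes

P38 and P19 hold, so T2 follows (Rule 2).
T2, W24, and P19 hold, so V2 follows (Rule 1).
From V2, Rule 3 gives U29.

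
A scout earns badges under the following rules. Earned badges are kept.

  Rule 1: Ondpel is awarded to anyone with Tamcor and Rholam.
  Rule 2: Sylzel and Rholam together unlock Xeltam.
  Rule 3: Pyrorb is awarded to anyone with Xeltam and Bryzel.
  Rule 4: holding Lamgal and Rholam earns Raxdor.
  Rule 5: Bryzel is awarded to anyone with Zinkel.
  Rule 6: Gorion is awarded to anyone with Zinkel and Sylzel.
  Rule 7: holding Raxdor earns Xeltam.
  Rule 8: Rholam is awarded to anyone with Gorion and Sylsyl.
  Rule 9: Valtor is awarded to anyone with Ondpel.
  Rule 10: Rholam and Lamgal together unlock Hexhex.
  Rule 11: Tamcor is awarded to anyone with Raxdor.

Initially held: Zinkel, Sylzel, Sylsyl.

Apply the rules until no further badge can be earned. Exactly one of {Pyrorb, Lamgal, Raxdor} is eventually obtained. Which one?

With Zinkel and Sylzel, Gorion is earned (Rule 6).
With Zinkel, Bryzel is earned (Rule 5).
With Gorion and Sylsyl, Rholam is earned (Rule 8).
With Sylzel and Rholam, Xeltam is earned (Rule 2).
With Xeltam and Bryzel, Pyrorb is earned (Rule 3).
No rule produces Lamgal, and it is not given. Raxdor would need Lamgal and Rholam (Rule 4), but Lamgal is never earned.

Pyrorb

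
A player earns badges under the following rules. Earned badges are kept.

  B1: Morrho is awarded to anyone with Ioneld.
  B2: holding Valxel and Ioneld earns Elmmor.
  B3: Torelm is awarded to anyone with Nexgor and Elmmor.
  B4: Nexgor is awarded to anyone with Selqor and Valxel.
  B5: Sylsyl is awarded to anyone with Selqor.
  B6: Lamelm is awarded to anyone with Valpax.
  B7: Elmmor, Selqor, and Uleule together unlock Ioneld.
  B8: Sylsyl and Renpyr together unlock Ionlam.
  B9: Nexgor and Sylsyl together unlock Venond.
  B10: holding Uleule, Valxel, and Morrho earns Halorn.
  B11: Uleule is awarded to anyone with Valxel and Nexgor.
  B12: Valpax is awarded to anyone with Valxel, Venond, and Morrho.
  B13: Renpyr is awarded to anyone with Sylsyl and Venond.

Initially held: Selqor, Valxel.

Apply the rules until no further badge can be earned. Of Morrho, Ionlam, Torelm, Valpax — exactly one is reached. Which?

With Selqor, Sylsyl is earned (B5).
With Selqor and Valxel, Nexgor is earned (B4).
With Nexgor and Sylsyl, Venond is earned (B9).
With Sylsyl and Venond, Renpyr is earned (B13).
With Sylsyl and Renpyr, Ionlam is earned (B8).
Torelm would need Nexgor and Elmmor (B3), but Elmmor is never earned. Morrho would need Ioneld (B1), but Ioneld is never earned. Valpax would need Valxel, Venond, and Morrho (B12), but Morrho is never earned.

Ionlam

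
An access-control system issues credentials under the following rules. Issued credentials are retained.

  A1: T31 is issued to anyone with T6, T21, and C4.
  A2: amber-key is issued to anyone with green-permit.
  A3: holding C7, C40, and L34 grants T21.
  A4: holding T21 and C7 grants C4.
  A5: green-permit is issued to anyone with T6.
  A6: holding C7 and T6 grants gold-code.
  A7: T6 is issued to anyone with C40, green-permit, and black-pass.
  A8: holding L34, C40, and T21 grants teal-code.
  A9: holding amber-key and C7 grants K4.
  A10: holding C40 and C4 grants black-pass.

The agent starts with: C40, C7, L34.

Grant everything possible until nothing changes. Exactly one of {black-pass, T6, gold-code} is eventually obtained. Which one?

black-pass

Holding C7, C40, and L34 grants T21 (A3).
Holding T21 and C7 grants C4 (A4).
Holding C40 and C4 grants black-pass (A10).
T6 would need C40, green-permit, and black-pass (A7), but green-permit is never granted. gold-code would need C7 and T6 (A6), but T6 is never granted.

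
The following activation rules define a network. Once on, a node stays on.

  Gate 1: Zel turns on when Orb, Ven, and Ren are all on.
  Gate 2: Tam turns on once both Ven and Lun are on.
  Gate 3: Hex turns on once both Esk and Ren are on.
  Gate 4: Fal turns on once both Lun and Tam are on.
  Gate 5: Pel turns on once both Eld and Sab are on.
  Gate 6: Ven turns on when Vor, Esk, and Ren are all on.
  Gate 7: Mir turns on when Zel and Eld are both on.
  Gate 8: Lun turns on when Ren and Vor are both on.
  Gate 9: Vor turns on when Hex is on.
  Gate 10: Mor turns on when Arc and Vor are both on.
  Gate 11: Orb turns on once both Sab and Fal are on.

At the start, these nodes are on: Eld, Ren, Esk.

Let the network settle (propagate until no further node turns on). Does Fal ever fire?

Yes

Esk and Ren are on, so Hex turns on (Gate 3).
Gate 9: Hex on → Vor on.
Ren and Vor are on, so Lun turns on (Gate 8).
Gate 6: Vor, Esk, and Ren on → Ven on.
Ven and Lun are on, so Tam turns on (Gate 2).
Gate 4: Lun and Tam on → Fal on.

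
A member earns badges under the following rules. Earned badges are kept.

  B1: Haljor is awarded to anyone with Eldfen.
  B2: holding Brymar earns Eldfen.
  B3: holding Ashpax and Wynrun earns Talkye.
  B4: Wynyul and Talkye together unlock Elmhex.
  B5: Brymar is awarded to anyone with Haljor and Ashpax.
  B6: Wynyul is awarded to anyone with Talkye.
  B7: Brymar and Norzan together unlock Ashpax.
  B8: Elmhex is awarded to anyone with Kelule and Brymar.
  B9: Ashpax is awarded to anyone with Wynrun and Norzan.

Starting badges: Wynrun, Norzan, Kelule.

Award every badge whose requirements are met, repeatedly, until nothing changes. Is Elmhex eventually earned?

Yes

With Wynrun and Norzan, Ashpax is earned (B9).
With Ashpax and Wynrun, Talkye is earned (B3).
With Talkye, Wynyul is earned (B6).
With Wynyul and Talkye, Elmhex is earned (B4).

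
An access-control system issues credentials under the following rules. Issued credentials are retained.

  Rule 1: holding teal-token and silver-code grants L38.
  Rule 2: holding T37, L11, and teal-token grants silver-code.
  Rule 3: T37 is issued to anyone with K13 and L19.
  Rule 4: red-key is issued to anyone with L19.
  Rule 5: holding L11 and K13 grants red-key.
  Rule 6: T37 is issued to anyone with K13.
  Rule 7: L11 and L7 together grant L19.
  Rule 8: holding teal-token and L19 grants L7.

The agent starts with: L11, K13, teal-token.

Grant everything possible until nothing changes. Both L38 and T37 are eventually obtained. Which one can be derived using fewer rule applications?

T37

T37: Holding K13 grants T37 (Rule 6). [1 rule application]
L38: Holding K13 grants T37 (Rule 6). Holding T37, L11, and teal-token grants silver-code (Rule 2). Holding teal-token and silver-code grants L38 (Rule 1). [3 rule applications]
T37 needs fewer.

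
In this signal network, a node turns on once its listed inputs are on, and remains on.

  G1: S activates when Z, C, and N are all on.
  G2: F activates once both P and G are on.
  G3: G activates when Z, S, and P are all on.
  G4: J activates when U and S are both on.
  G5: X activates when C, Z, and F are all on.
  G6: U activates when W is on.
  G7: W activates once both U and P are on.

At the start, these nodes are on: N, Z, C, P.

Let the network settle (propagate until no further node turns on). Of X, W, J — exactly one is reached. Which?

Z, C, and N are on, so S activates (G1).
G3: Z, S, and P on → G on.
G2: P and G on → F on.
G5: C, Z, and F on → X on.
J would need U and S (G4), but U never turns on. W would need U and P (G7), but U never turns on.

X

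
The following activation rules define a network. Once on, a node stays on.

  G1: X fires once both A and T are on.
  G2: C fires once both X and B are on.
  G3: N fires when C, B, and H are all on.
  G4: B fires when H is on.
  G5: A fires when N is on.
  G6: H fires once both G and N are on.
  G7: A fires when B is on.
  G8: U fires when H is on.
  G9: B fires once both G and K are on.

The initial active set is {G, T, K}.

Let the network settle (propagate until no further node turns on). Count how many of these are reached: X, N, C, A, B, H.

4

G and K are on, so B fires (G9).
G7: B on → A on.
G1: A and T on → X on.
X and B are on, so C fires (G2).
X: reached.
N would need C, B, and H (G3), but H never turns on.
C: reached.
A: reached.
B: reached.
H would need G and N (G6), but N never turns on.
Reached: X, C, A, and B — 4 of the 6.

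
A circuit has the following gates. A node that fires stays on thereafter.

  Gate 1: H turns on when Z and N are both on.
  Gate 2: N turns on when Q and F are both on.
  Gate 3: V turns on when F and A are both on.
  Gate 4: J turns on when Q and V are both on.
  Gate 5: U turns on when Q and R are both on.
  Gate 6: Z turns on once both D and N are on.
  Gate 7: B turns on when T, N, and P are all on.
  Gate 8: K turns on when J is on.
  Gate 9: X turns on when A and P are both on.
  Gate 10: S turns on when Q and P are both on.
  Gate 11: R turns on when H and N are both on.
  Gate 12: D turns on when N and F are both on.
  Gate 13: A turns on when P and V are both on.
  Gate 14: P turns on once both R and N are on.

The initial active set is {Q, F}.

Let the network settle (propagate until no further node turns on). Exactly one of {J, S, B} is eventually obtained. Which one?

S

Gate 2: Q and F on → N on.
N and F are on, so D turns on (Gate 12).
Gate 6: D and N on → Z on.
Gate 1: Z and N on → H on.
H and N are on, so R turns on (Gate 11).
R and N are on, so P turns on (Gate 14).
Gate 10: Q and P on → S on.
J would need Q and V (Gate 4), but V never turns on. B would need T, N, and P (Gate 7), but T never turns on.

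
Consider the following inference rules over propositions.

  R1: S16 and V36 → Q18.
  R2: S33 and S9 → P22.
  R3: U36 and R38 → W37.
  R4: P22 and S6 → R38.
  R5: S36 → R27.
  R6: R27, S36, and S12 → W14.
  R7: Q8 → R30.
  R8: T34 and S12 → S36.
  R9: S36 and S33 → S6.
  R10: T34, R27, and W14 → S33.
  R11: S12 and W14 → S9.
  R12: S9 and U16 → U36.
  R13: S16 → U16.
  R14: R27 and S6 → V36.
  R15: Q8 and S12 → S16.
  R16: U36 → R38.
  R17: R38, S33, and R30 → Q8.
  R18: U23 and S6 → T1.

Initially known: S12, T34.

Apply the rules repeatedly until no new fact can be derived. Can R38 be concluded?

Yes

T34 and S12 hold, so S36 follows (R8).
S36 holds, so R27 follows (R5).
R27, S36, and S12 hold, so W14 follows (R6).
From T34, R27, and W14, R10 gives S33.
From S12 and W14, R11 gives S9.
S36 and S33 hold, so S6 follows (R9).
S33 and S9 hold, so P22 follows (R2).
From P22 and S6, R4 gives R38.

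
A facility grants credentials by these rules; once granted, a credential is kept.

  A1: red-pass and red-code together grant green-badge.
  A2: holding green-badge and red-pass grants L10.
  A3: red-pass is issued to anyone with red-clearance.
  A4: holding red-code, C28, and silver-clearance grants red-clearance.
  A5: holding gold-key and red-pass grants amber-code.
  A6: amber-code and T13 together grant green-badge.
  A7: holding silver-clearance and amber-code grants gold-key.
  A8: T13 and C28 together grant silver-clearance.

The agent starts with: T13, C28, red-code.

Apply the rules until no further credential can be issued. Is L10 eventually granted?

Holding T13 and C28 grants silver-clearance (A8).
Holding red-code, C28, and silver-clearance grants red-clearance (A4).
Holding red-clearance grants red-pass (A3).
Holding red-pass and red-code grants green-badge (A1).
Holding green-badge and red-pass grants L10 (A2).

Yes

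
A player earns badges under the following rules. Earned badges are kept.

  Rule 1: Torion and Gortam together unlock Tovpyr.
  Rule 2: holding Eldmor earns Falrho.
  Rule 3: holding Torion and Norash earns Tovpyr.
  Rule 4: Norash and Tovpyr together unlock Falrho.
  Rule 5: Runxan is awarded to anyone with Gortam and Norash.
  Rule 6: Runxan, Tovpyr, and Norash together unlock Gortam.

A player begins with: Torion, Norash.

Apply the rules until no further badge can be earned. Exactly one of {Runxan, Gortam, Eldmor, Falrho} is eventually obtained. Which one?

With Torion and Norash, Tovpyr is earned (Rule 3).
With Norash and Tovpyr, Falrho is earned (Rule 4).
Gortam would need Runxan, Tovpyr, and Norash (Rule 6), but Runxan is never earned. No rule produces Eldmor, and it is not given. Runxan would need Gortam and Norash (Rule 5), but Gortam is never earned.

Falrho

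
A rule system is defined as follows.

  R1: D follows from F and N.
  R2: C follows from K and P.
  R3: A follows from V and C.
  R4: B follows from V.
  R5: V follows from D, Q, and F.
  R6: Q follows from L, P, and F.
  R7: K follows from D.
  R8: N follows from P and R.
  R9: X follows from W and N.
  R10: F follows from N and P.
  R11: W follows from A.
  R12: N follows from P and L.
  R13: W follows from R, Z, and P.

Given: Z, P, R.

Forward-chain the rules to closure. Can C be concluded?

From P and R, R8 gives N.
From N and P, R10 gives F.
From F and N, R1 gives D.
From D, R7 gives K.
K and P hold, so C follows (R2).

Yes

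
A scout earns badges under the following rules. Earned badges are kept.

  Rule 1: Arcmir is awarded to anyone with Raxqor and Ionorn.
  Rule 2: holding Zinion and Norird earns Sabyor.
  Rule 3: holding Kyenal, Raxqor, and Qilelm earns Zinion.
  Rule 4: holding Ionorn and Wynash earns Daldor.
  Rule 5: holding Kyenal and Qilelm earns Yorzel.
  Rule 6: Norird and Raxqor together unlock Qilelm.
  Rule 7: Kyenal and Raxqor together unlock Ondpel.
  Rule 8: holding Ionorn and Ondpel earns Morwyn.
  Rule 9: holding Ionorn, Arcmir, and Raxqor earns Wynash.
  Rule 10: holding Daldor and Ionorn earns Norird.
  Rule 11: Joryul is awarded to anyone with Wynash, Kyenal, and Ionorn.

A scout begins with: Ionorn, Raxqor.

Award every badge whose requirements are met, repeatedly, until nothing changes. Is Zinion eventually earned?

No

Zinion would need Kyenal, Raxqor, and Qilelm (Rule 3), but Kyenal is never earned.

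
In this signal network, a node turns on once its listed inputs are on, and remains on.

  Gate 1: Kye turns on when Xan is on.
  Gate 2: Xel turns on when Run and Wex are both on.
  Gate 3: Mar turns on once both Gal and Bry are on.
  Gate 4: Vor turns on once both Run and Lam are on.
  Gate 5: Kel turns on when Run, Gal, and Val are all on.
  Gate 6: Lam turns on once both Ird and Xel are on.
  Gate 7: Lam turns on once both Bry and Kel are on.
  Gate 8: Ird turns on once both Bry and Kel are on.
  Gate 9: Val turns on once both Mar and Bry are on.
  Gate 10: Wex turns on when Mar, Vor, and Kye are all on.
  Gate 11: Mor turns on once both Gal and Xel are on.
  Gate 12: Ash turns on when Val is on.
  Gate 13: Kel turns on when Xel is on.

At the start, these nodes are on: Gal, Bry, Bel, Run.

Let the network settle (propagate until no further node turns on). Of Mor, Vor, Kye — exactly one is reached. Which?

Vor

Gate 3: Gal and Bry on → Mar on.
Gate 9: Mar and Bry on → Val on.
Gate 5: Run, Gal, and Val on → Kel on.
Gate 7: Bry and Kel on → Lam on.
Gate 4: Run and Lam on → Vor on.
Mor would need Gal and Xel (Gate 11), but Xel never turns on. Kye would need Xan (Gate 1), but Xan never turns on.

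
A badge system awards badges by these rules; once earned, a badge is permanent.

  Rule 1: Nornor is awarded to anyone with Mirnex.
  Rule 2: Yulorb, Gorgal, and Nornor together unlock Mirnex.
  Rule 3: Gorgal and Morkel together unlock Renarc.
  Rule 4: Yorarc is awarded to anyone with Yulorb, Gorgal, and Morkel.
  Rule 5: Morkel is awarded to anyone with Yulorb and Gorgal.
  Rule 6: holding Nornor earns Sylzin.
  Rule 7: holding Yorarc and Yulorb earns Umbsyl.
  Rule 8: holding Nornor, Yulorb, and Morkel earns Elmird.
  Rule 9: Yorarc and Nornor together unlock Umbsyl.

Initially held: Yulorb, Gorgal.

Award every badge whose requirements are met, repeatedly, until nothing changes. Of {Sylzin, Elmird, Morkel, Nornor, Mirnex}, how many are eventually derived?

With Yulorb and Gorgal, Morkel is earned (Rule 5).
Sylzin would need Nornor (Rule 6), but Nornor is never earned.
Elmird would need Nornor, Yulorb, and Morkel (Rule 8), but Nornor is never earned.
Morkel: reached.
Nornor would need Mirnex (Rule 1), but Mirnex is never earned.
Mirnex would need Yulorb, Gorgal, and Nornor (Rule 2), but Nornor is never earned.
Reached: Morkel — 1 of the 5.

1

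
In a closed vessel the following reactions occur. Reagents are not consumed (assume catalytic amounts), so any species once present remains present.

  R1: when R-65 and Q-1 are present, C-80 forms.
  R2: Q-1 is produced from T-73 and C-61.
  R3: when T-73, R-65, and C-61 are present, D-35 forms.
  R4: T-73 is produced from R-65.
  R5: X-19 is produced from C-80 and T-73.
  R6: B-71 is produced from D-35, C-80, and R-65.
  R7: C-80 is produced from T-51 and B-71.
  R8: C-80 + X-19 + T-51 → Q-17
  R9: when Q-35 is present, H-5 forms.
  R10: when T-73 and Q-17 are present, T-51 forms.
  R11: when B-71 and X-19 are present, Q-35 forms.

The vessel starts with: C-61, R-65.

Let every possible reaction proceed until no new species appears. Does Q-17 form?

No

Q-17 would need C-80, X-19, and T-51 (R8), but T-51 never forms.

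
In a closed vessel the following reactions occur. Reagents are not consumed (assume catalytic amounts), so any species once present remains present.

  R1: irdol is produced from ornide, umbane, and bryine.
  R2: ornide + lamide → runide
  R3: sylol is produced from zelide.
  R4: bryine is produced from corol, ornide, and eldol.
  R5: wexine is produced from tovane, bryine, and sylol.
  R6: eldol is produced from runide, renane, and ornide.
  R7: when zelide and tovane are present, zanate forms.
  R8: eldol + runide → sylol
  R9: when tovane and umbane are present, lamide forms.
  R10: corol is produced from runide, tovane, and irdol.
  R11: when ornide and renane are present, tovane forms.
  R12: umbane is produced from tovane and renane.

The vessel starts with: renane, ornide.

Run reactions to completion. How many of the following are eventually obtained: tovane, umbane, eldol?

3

ornide and renane present → tovane forms (R11).
tovane and renane present → umbane forms (R12).
tovane and umbane present → lamide forms (R9).
ornide and lamide present → runide forms (R2).
runide, renane, and ornide present → eldol forms (R6).
tovane: reached.
umbane: reached.
eldol: reached.
All 3 are reached.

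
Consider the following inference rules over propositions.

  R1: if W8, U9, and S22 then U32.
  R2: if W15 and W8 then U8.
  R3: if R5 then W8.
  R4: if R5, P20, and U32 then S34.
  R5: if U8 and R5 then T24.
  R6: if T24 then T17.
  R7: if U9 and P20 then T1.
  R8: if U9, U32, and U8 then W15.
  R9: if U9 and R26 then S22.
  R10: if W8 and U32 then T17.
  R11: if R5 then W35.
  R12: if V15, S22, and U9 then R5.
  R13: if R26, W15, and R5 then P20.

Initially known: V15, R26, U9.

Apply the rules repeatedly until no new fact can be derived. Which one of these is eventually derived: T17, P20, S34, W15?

T17

U9 and R26 hold, so S22 follows (R9).
V15, S22, and U9 hold, so R5 follows (R12).
R5 holds, so W8 follows (R3).
From W8, U9, and S22, R1 gives U32.
W8 and U32 hold, so T17 follows (R10).
P20 would need R26, W15, and R5 (R13), but W15 is never established. W15 would need U9, U32, and U8 (R8), but U8 is never established. S34 would need R5, P20, and U32 (R4), but P20 is never established.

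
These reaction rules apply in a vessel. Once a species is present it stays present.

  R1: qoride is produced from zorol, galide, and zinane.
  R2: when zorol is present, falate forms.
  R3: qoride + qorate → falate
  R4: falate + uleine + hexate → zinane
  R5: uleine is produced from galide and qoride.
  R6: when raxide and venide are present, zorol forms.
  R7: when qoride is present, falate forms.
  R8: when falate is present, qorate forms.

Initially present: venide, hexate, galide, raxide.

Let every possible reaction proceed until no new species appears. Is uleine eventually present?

uleine would need galide and qoride (R5), but qoride never forms.

No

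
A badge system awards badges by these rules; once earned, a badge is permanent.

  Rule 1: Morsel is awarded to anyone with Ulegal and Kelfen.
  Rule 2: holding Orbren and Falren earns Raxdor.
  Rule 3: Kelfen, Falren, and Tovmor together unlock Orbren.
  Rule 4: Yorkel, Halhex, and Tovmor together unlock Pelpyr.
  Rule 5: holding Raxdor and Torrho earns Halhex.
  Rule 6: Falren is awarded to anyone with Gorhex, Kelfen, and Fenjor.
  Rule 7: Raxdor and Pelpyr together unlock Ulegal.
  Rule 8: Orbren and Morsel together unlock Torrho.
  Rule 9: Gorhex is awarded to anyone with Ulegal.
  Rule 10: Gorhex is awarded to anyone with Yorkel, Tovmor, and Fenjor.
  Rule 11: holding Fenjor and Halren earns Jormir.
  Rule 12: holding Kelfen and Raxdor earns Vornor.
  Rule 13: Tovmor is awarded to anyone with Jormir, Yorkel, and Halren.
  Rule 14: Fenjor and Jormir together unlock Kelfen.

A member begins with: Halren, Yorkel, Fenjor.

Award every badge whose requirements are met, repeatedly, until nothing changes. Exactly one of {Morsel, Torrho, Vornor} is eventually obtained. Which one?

With Fenjor and Halren, Jormir is earned (Rule 11).
With Jormir, Yorkel, and Halren, Tovmor is earned (Rule 13).
With Fenjor and Jormir, Kelfen is earned (Rule 14).
With Yorkel, Tovmor, and Fenjor, Gorhex is earned (Rule 10).
With Gorhex, Kelfen, and Fenjor, Falren is earned (Rule 6).
With Kelfen, Falren, and Tovmor, Orbren is earned (Rule 3).
With Orbren and Falren, Raxdor is earned (Rule 2).
With Kelfen and Raxdor, Vornor is earned (Rule 12).
Torrho would need Orbren and Morsel (Rule 8), but Morsel is never earned. Morsel would need Ulegal and Kelfen (Rule 1), but Ulegal is never earned.

Vornor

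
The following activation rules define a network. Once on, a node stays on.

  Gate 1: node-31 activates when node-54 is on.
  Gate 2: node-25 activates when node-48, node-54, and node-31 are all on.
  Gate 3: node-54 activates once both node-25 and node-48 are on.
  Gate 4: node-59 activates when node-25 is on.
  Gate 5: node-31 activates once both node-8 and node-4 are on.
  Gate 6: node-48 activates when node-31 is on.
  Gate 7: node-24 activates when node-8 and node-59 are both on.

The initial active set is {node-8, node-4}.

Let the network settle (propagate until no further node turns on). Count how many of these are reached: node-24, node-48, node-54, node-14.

Gate 5: node-8 and node-4 on → node-31 on.
node-31 is on, so node-48 activates (Gate 6).
node-24 would need node-8 and node-59 (Gate 7), but node-59 never turns on.
node-48: reached.
node-54 would need node-25 and node-48 (Gate 3), but node-25 never turns on.
No rule produces node-14, and it is not given.
Reached: node-48 — 1 of the 4.

1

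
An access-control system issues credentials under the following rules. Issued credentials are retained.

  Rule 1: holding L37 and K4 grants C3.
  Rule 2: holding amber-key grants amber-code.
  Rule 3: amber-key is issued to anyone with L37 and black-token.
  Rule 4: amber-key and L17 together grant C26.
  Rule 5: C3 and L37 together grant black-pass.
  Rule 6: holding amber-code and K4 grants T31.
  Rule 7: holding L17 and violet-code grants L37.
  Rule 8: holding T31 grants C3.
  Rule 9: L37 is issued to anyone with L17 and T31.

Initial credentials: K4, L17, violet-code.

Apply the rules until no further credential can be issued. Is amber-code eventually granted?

amber-code would need amber-key (Rule 2), but amber-key is never granted.

No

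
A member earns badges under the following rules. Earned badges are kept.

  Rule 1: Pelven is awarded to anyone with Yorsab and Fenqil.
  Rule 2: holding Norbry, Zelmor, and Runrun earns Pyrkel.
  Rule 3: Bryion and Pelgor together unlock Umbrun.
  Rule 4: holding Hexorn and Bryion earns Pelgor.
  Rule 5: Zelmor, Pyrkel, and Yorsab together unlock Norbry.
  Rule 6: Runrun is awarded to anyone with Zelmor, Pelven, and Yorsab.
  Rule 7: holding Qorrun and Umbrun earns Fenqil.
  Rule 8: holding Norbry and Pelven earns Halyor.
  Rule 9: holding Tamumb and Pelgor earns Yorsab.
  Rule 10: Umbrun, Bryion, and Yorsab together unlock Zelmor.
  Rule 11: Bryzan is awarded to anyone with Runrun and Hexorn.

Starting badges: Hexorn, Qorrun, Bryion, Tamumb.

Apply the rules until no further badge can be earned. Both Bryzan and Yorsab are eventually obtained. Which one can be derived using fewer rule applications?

Yorsab: With Hexorn and Bryion, Pelgor is earned (Rule 4). With Tamumb and Pelgor, Yorsab is earned (Rule 9). [2 rule applications]
Bryzan: With Hexorn and Bryion, Pelgor is earned (Rule 4). With Tamumb and Pelgor, Yorsab is earned (Rule 9). With Bryion and Pelgor, Umbrun is earned (Rule 3). With Umbrun, Bryion, and Yorsab, Zelmor is earned (Rule 10). With Qorrun and Umbrun, Fenqil is earned (Rule 7). With Yorsab and Fenqil, Pelven is earned (Rule 1). With Zelmor, Pelven, and Yorsab, Runrun is earned (Rule 6). With Runrun and Hexorn, Bryzan is earned (Rule 11). [8 rule applications]
Yorsab needs fewer.

Yorsab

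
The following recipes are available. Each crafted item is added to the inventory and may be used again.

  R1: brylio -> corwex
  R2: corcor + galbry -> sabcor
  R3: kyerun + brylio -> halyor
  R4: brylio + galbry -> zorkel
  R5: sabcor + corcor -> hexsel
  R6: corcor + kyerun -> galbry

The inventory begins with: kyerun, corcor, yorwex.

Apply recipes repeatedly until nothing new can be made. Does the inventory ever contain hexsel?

corcor + kyerun -> galbry (R6).
Using R2, corcor and galbry make sabcor.
Using R5, sabcor and corcor make hexsel.

Yes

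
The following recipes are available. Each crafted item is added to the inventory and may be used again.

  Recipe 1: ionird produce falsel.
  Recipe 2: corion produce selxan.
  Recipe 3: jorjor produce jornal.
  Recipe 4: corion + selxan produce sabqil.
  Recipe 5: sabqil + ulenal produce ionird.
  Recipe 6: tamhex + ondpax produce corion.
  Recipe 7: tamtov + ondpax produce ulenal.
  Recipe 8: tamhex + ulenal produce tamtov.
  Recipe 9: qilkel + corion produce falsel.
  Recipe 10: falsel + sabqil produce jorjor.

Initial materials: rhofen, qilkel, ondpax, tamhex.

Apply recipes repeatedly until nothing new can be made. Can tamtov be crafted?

No

tamtov would need tamhex and ulenal (Recipe 8), but ulenal is never obtained.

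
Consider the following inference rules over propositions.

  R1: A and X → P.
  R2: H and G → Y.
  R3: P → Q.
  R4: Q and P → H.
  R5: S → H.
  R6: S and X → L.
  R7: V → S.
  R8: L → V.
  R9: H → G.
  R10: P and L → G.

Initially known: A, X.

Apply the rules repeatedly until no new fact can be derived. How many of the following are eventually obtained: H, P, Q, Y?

A and X hold, so P follows (R1).
From P, R3 gives Q.
From Q and P, R4 gives H.
From H, R9 gives G.
H and G hold, so Y follows (R2).
H: reached.
P: reached.
Q: reached.
Y: reached.
All 4 are reached.

4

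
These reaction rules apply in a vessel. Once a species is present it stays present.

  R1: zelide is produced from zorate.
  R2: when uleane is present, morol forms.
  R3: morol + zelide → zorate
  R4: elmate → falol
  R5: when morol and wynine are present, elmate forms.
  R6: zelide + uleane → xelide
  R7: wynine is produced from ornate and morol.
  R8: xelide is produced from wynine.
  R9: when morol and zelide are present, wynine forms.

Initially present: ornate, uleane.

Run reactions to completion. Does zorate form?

zorate would need morol and zelide (R3), but zelide never forms.

No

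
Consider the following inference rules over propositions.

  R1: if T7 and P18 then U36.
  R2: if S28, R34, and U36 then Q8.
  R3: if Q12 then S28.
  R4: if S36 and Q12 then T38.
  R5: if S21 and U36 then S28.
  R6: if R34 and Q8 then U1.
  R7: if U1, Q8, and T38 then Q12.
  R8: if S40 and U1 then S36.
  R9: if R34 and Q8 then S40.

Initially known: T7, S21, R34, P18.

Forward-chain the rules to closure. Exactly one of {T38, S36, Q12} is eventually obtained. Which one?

S36

T7 and P18 hold, so U36 follows (R1).
S21 and U36 hold, so S28 follows (R5).
S28, R34, and U36 hold, so Q8 follows (R2).
From R34 and Q8, R9 gives S40.
From R34 and Q8, R6 gives U1.
From S40 and U1, R8 gives S36.
T38 would need S36 and Q12 (R4), but Q12 is never established. Q12 would need U1, Q8, and T38 (R7), but T38 is never established.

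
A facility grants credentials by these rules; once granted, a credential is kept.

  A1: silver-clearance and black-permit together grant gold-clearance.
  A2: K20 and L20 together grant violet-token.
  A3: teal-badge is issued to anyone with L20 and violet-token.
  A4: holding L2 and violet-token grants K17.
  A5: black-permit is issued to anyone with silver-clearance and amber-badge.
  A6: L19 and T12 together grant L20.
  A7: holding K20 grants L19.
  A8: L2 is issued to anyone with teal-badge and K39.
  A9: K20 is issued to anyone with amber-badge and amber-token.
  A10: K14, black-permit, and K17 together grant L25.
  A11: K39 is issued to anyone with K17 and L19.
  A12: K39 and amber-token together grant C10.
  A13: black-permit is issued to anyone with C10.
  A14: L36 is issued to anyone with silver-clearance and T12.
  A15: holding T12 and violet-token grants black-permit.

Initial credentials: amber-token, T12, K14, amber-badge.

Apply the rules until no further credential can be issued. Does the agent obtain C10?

C10 would need K39 and amber-token (A12), but K39 is never granted.

No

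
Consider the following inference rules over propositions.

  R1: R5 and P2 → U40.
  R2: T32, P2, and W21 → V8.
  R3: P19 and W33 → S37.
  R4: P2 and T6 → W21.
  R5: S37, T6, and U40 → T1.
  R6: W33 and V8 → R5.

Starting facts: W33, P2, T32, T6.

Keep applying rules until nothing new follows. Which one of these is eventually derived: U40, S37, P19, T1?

P2 and T6 hold, so W21 follows (R4).
From T32, P2, and W21, R2 gives V8.
W33 and V8 hold, so R5 follows (R6).
From R5 and P2, R1 gives U40.
T1 would need S37, T6, and U40 (R5), but S37 is never established. S37 would need P19 and W33 (R3), but P19 is never established. No rule produces P19, and it is not given.

U40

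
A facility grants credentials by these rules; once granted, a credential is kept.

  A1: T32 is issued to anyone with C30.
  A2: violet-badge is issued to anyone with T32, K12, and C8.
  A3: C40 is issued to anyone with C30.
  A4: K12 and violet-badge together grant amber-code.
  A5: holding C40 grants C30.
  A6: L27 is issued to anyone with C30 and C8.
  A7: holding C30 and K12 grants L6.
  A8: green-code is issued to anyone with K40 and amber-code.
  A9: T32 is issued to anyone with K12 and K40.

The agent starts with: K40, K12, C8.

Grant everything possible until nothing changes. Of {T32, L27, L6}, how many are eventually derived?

Holding K12 and K40 grants T32 (A9).
T32: reached.
L27 would need C30 and C8 (A6), but C30 is never granted.
L6 would need C30 and K12 (A7), but C30 is never granted.
Reached: T32 — 1 of the 3.

1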